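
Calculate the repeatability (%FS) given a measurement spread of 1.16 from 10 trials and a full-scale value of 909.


Repeatability = (spread / full scale) * 100%.
R = (1.16 / 909) * 100
R = 0.128 %FS

0.128 %FS


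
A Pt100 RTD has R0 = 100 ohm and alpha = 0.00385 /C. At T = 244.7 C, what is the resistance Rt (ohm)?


The RTD equation: Rt = R0 * (1 + alpha * T).
Rt = 100 * (1 + 0.00385 * 244.7)
Rt = 100 * (1 + 0.942095)
Rt = 100 * 1.942095
Rt = 194.21 ohm

194.21 ohm


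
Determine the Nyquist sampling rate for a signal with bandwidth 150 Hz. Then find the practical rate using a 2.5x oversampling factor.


By Nyquist theorem, fs_min = 2 * fmax.
fs_min = 2 * 150 = 300 Hz
Practical rate = 2.5 * fs_min = 2.5 * 300 = 750 Hz

fs_min = 300 Hz, fs_practical = 750 Hz


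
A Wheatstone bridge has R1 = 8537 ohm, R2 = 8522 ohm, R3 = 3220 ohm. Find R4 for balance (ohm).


At balance: R1*R4 = R2*R3, so R4 = R2*R3/R1.
R4 = 8522 * 3220 / 8537
R4 = 27440840 / 8537
R4 = 3214.34 ohm

3214.34 ohm


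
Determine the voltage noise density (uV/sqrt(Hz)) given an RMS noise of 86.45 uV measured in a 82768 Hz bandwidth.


Noise spectral density = Vrms / sqrt(BW).
NSD = 86.45 / sqrt(82768)
NSD = 86.45 / 287.6943
NSD = 0.3005 uV/sqrt(Hz)

0.3005 uV/sqrt(Hz)


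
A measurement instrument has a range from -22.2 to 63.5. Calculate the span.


Span = upper range - lower range.
Span = 63.5 - (-22.2)
Span = 85.7

85.7


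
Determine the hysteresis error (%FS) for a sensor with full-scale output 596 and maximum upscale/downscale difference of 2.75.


Hysteresis = (max difference / full scale) * 100%.
H = (2.75 / 596) * 100
H = 0.461 %FS

0.461 %FS


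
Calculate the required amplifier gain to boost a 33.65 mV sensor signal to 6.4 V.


Gain = Vout / Vin (converting to same units).
G = 6.4 V / 33.65 mV
G = 6400.0 mV / 33.65 mV
G = 190.19

190.19


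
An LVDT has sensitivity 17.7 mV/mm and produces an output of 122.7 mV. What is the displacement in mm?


Displacement = Vout / sensitivity.
d = 122.7 / 17.7
d = 6.932 mm

6.932 mm


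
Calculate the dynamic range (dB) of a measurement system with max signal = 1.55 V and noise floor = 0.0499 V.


Dynamic range = 20 * log10(Vmax / Vnoise).
DR = 20 * log10(1.55 / 0.0499)
DR = 20 * log10(31.06)
DR = 29.84 dB

29.84 dB


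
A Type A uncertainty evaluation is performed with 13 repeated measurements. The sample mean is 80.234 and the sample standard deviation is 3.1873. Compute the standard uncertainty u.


The standard uncertainty for Type A evaluation is u = s / sqrt(n).
u = 3.1873 / sqrt(13)
u = 3.1873 / 3.6056
u = 0.884

0.884


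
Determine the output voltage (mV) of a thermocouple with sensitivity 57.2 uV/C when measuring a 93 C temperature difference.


The thermocouple output V = sensitivity * dT.
V = 57.2 uV/C * 93 C
V = 5319.6 uV
V = 5.32 mV

5.32 mV


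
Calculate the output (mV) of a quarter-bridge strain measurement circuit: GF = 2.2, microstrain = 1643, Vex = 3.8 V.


Quarter bridge output: Vout = (GF * epsilon * Vex) / 4.
Vout = (2.2 * 1643e-6 * 3.8) / 4
Vout = 0.01373548 / 4 V
Vout = 0.00343387 V = 3.4339 mV

3.4339 mV


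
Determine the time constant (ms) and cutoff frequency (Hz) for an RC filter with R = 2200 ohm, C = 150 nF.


Time constant: tau = R * C.
tau = 2200 * 1.50e-07 = 0.00033 s
tau = 0.33 ms
Cutoff frequency: fc = 1 / (2*pi*R*C).
fc = 1 / (2*pi*0.00033) = 482.29 Hz

tau = 0.33 ms, fc = 482.29 Hz


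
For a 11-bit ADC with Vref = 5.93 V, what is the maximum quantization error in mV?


The maximum quantization error is +/- LSB/2.
LSB = Vref / 2^n = 5.93 / 2048 = 0.00289551 V
Max error = LSB / 2 = 0.00289551 / 2 = 0.00144775 V
Max error = 1.4478 mV

1.4478 mV


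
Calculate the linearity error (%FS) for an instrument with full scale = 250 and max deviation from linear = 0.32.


Linearity error = (max deviation / full scale) * 100%.
Linearity = (0.32 / 250) * 100
Linearity = 0.128 %FS

0.128 %FS


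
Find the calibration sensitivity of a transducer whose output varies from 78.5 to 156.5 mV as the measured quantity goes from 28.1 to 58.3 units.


Sensitivity = (y2 - y1) / (x2 - x1).
S = (156.5 - 78.5) / (58.3 - 28.1)
S = 78.0 / 30.2
S = 2.5828 mV/unit

2.5828 mV/unit


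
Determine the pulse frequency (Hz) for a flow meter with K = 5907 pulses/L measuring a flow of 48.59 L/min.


Frequency = K * Q / 60 (converting L/min to L/s).
f = 5907 * 48.59 / 60
f = 287021.13 / 60
f = 4783.69 Hz

4783.69 Hz


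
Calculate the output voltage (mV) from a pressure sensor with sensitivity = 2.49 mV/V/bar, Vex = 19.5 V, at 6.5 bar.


Output = sensitivity * Vex * P.
Vout = 2.49 * 19.5 * 6.5
Vout = 48.555 * 6.5
Vout = 315.61 mV

315.61 mV


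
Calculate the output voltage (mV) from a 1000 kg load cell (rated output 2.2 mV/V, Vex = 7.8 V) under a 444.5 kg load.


Vout = rated_output * Vex * (load / capacity).
Vout = 2.2 * 7.8 * (444.5 / 1000)
Vout = 2.2 * 7.8 * 0.4445
Vout = 7.628 mV

7.628 mV


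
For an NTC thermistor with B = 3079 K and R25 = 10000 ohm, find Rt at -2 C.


NTC thermistor equation: Rt = R25 * exp(B * (1/T - 1/T25)).
T in Kelvin: 271.15 K, T25 = 298.15 K
1/T - 1/T25 = 1/271.15 - 1/298.15 = 0.00033398
B * (1/T - 1/T25) = 3079 * 0.00033398 = 1.0283
Rt = 10000 * exp(1.0283) = 27963.7 ohm

27963.7 ohm


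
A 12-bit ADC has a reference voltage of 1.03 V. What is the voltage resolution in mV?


The resolution (LSB) of an ADC is Vref / 2^n.
LSB = 1.03 / 2^12
LSB = 1.03 / 4096
LSB = 0.00025146 V = 0.25146484 mV

0.25146484 mV


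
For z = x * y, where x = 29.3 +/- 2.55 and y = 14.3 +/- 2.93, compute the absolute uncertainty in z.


For a product z = x*y, the relative uncertainty is:
uz/z = sqrt((ux/x)^2 + (uy/y)^2)
Relative uncertainties: ux/x = 2.55/29.3 = 0.087031
uy/y = 2.93/14.3 = 0.204895
z = 29.3 * 14.3 = 419.0
uz = 419.0 * sqrt(0.087031^2 + 0.204895^2) = 93.272

93.272


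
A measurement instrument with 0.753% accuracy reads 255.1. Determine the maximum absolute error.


Absolute error = (accuracy% / 100) * reading.
Error = (0.753 / 100) * 255.1
Error = 0.00753 * 255.1
Error = 1.9209

1.9209


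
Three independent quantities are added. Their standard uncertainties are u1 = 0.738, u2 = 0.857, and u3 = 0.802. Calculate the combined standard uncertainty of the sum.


For a sum of independent quantities, uc = sqrt(u1^2 + u2^2 + u3^2).
uc = sqrt(0.738^2 + 0.857^2 + 0.802^2)
uc = sqrt(0.544644 + 0.734449 + 0.643204)
uc = 1.3865

1.3865


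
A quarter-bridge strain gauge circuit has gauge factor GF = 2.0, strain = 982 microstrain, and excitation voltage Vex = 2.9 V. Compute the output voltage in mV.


Quarter bridge output: Vout = (GF * epsilon * Vex) / 4.
Vout = (2.0 * 982e-6 * 2.9) / 4
Vout = 0.0056956 / 4 V
Vout = 0.0014239 V = 1.4239 mV

1.4239 mV


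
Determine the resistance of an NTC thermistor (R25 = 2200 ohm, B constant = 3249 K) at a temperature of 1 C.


NTC thermistor equation: Rt = R25 * exp(B * (1/T - 1/T25)).
T in Kelvin: 274.15 K, T25 = 298.15 K
1/T - 1/T25 = 1/274.15 - 1/298.15 = 0.00029362
B * (1/T - 1/T25) = 3249 * 0.00029362 = 0.954
Rt = 2200 * exp(0.954) = 5711.2 ohm

5711.2 ohm


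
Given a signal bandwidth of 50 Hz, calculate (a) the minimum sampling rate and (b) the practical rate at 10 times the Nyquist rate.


By Nyquist theorem, fs_min = 2 * fmax.
fs_min = 2 * 50 = 100 Hz
Practical rate = 10 * fs_min = 10 * 100 = 1000 Hz

fs_min = 100 Hz, fs_practical = 1000 Hz


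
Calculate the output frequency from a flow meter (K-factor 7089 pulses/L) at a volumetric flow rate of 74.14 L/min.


Frequency = K * Q / 60 (converting L/min to L/s).
f = 7089 * 74.14 / 60
f = 525578.46 / 60
f = 8759.64 Hz

8759.64 Hz


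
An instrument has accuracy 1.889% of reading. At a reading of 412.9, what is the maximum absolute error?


Absolute error = (accuracy% / 100) * reading.
Error = (1.889 / 100) * 412.9
Error = 0.01889 * 412.9
Error = 7.7997

7.7997


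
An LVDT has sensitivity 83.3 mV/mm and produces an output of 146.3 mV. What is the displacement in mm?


Displacement = Vout / sensitivity.
d = 146.3 / 83.3
d = 1.756 mm

1.756 mm


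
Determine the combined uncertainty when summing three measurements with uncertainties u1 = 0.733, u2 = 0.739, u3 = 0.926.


For a sum of independent quantities, uc = sqrt(u1^2 + u2^2 + u3^2).
uc = sqrt(0.733^2 + 0.739^2 + 0.926^2)
uc = sqrt(0.537289 + 0.546121 + 0.857476)
uc = 1.3932

1.3932


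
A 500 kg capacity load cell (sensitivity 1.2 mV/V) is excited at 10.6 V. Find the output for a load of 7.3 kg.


Vout = rated_output * Vex * (load / capacity).
Vout = 1.2 * 10.6 * (7.3 / 500)
Vout = 1.2 * 10.6 * 0.0146
Vout = 0.186 mV

0.186 mV


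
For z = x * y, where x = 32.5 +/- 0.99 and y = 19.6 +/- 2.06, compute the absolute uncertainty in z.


For a product z = x*y, the relative uncertainty is:
uz/z = sqrt((ux/x)^2 + (uy/y)^2)
Relative uncertainties: ux/x = 0.99/32.5 = 0.030462
uy/y = 2.06/19.6 = 0.105102
z = 32.5 * 19.6 = 637.0
uz = 637.0 * sqrt(0.030462^2 + 0.105102^2) = 69.705

69.705


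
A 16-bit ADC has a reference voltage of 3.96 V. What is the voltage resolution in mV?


The resolution (LSB) of an ADC is Vref / 2^n.
LSB = 3.96 / 2^16
LSB = 3.96 / 65536
LSB = 6.042e-05 V = 0.0604248 mV

0.0604248 mV


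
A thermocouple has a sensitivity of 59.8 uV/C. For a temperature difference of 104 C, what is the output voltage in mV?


The thermocouple output V = sensitivity * dT.
V = 59.8 uV/C * 104 C
V = 6219.2 uV
V = 6.219 mV

6.219 mV


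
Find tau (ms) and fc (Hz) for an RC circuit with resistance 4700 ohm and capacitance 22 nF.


Time constant: tau = R * C.
tau = 4700 * 2.20e-08 = 0.0001034 s
tau = 0.1034 ms
Cutoff frequency: fc = 1 / (2*pi*R*C).
fc = 1 / (2*pi*0.0001034) = 1539.22 Hz

tau = 0.1034 ms, fc = 1539.22 Hz


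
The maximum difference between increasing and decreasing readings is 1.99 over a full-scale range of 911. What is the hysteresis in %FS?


Hysteresis = (max difference / full scale) * 100%.
H = (1.99 / 911) * 100
H = 0.218 %FS

0.218 %FS


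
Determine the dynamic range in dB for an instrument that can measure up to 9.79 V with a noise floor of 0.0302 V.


Dynamic range = 20 * log10(Vmax / Vnoise).
DR = 20 * log10(9.79 / 0.0302)
DR = 20 * log10(324.17)
DR = 50.22 dB

50.22 dB


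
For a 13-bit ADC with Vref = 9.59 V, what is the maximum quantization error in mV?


The maximum quantization error is +/- LSB/2.
LSB = Vref / 2^n = 9.59 / 8192 = 0.00117065 V
Max error = LSB / 2 = 0.00117065 / 2 = 0.00058533 V
Max error = 0.5853 mV

0.5853 mV


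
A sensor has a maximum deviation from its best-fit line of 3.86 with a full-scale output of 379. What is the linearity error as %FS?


Linearity error = (max deviation / full scale) * 100%.
Linearity = (3.86 / 379) * 100
Linearity = 1.018 %FS

1.018 %FS


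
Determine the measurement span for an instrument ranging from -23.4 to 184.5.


Span = upper range - lower range.
Span = 184.5 - (-23.4)
Span = 207.9

207.9


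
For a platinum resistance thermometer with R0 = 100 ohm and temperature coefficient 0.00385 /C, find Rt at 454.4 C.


The RTD equation: Rt = R0 * (1 + alpha * T).
Rt = 100 * (1 + 0.00385 * 454.4)
Rt = 100 * (1 + 1.74944)
Rt = 100 * 2.74944
Rt = 274.944 ohm

274.944 ohm


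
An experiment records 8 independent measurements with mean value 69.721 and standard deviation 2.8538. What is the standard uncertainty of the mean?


The standard uncertainty for Type A evaluation is u = s / sqrt(n).
u = 2.8538 / sqrt(8)
u = 2.8538 / 2.8284
u = 1.009

1.009


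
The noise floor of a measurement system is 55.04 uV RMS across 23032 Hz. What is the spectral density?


Noise spectral density = Vrms / sqrt(BW).
NSD = 55.04 / sqrt(23032)
NSD = 55.04 / 151.763
NSD = 0.3627 uV/sqrt(Hz)

0.3627 uV/sqrt(Hz)


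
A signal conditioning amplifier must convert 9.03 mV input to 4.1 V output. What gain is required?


Gain = Vout / Vin (converting to same units).
G = 4.1 V / 9.03 mV
G = 4100.0 mV / 9.03 mV
G = 454.04

454.04


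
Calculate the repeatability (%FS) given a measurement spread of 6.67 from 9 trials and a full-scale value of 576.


Repeatability = (spread / full scale) * 100%.
R = (6.67 / 576) * 100
R = 1.158 %FS

1.158 %FS


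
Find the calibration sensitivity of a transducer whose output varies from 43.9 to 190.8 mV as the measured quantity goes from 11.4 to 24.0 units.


Sensitivity = (y2 - y1) / (x2 - x1).
S = (190.8 - 43.9) / (24.0 - 11.4)
S = 146.9 / 12.6
S = 11.6587 mV/unit

11.6587 mV/unit


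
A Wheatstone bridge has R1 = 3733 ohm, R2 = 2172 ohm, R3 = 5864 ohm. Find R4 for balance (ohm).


At balance: R1*R4 = R2*R3, so R4 = R2*R3/R1.
R4 = 2172 * 5864 / 3733
R4 = 12736608 / 3733
R4 = 3411.9 ohm

3411.9 ohm


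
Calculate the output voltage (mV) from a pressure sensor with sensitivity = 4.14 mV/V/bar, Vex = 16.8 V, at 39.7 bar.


Output = sensitivity * Vex * P.
Vout = 4.14 * 16.8 * 39.7
Vout = 69.552 * 39.7
Vout = 2761.21 mV

2761.21 mV


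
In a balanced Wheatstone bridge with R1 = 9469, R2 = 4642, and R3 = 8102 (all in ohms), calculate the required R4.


At balance: R1*R4 = R2*R3, so R4 = R2*R3/R1.
R4 = 4642 * 8102 / 9469
R4 = 37609484 / 9469
R4 = 3971.85 ohm

3971.85 ohm


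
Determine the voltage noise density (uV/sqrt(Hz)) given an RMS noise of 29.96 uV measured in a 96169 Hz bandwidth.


Noise spectral density = Vrms / sqrt(BW).
NSD = 29.96 / sqrt(96169)
NSD = 29.96 / 310.1113
NSD = 0.0966 uV/sqrt(Hz)

0.0966 uV/sqrt(Hz)


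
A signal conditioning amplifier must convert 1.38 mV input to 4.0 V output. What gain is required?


Gain = Vout / Vin (converting to same units).
G = 4.0 V / 1.38 mV
G = 4000.0 mV / 1.38 mV
G = 2898.55

2898.55


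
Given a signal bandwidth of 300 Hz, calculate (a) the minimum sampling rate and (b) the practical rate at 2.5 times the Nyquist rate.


By Nyquist theorem, fs_min = 2 * fmax.
fs_min = 2 * 300 = 600 Hz
Practical rate = 2.5 * fs_min = 2.5 * 600 = 1500 Hz

fs_min = 600 Hz, fs_practical = 1500 Hz


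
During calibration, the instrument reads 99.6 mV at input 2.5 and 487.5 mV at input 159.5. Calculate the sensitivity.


Sensitivity = (y2 - y1) / (x2 - x1).
S = (487.5 - 99.6) / (159.5 - 2.5)
S = 387.9 / 157.0
S = 2.4707 mV/unit

2.4707 mV/unit


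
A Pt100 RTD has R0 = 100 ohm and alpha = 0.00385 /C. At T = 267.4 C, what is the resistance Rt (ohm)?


The RTD equation: Rt = R0 * (1 + alpha * T).
Rt = 100 * (1 + 0.00385 * 267.4)
Rt = 100 * (1 + 1.02949)
Rt = 100 * 2.02949
Rt = 202.949 ohm

202.949 ohm


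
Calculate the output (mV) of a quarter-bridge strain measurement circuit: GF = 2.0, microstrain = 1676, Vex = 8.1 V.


Quarter bridge output: Vout = (GF * epsilon * Vex) / 4.
Vout = (2.0 * 1676e-6 * 8.1) / 4
Vout = 0.0271512 / 4 V
Vout = 0.0067878 V = 6.7878 mV

6.7878 mV


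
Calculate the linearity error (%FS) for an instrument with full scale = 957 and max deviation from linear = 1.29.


Linearity error = (max deviation / full scale) * 100%.
Linearity = (1.29 / 957) * 100
Linearity = 0.135 %FS

0.135 %FS


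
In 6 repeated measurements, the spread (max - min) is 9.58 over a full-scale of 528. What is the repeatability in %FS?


Repeatability = (spread / full scale) * 100%.
R = (9.58 / 528) * 100
R = 1.814 %FS

1.814 %FS


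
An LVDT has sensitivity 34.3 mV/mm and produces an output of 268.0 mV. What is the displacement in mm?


Displacement = Vout / sensitivity.
d = 268.0 / 34.3
d = 7.813 mm

7.813 mm


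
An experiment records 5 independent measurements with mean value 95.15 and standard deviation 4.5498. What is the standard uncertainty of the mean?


The standard uncertainty for Type A evaluation is u = s / sqrt(n).
u = 4.5498 / sqrt(5)
u = 4.5498 / 2.2361
u = 2.0347

2.0347


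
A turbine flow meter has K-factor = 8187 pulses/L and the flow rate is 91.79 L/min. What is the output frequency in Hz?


Frequency = K * Q / 60 (converting L/min to L/s).
f = 8187 * 91.79 / 60
f = 751484.73 / 60
f = 12524.75 Hz

12524.75 Hz


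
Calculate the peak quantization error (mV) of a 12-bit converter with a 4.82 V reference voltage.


The maximum quantization error is +/- LSB/2.
LSB = Vref / 2^n = 4.82 / 4096 = 0.00117676 V
Max error = LSB / 2 = 0.00117676 / 2 = 0.00058838 V
Max error = 0.5884 mV

0.5884 mV


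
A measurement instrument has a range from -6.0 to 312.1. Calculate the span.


Span = upper range - lower range.
Span = 312.1 - (-6.0)
Span = 318.1

318.1


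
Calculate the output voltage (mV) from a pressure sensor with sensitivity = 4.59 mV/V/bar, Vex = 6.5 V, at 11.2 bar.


Output = sensitivity * Vex * P.
Vout = 4.59 * 6.5 * 11.2
Vout = 29.835 * 11.2
Vout = 334.15 mV

334.15 mV


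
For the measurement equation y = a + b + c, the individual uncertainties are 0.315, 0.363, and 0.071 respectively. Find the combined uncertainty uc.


For a sum of independent quantities, uc = sqrt(u1^2 + u2^2 + u3^2).
uc = sqrt(0.315^2 + 0.363^2 + 0.071^2)
uc = sqrt(0.099225 + 0.131769 + 0.005041)
uc = 0.4858

0.4858


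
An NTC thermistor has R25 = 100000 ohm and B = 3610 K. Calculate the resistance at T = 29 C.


NTC thermistor equation: Rt = R25 * exp(B * (1/T - 1/T25)).
T in Kelvin: 302.15 K, T25 = 298.15 K
1/T - 1/T25 = 1/302.15 - 1/298.15 = -4.44e-05
B * (1/T - 1/T25) = 3610 * -4.44e-05 = -0.1603
Rt = 100000 * exp(-0.1603) = 85189.6 ohm

85189.6 ohm


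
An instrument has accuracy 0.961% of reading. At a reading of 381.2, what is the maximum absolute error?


Absolute error = (accuracy% / 100) * reading.
Error = (0.961 / 100) * 381.2
Error = 0.00961 * 381.2
Error = 3.6633

3.6633


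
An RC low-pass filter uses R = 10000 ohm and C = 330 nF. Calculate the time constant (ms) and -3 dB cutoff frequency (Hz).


Time constant: tau = R * C.
tau = 10000 * 3.30e-07 = 0.0033 s
tau = 3.3 ms
Cutoff frequency: fc = 1 / (2*pi*R*C).
fc = 1 / (2*pi*0.0033) = 48.23 Hz

tau = 3.3 ms, fc = 48.23 Hz


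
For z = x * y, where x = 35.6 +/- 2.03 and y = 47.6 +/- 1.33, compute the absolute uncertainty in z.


For a product z = x*y, the relative uncertainty is:
uz/z = sqrt((ux/x)^2 + (uy/y)^2)
Relative uncertainties: ux/x = 2.03/35.6 = 0.057022
uy/y = 1.33/47.6 = 0.027941
z = 35.6 * 47.6 = 1694.6
uz = 1694.6 * sqrt(0.057022^2 + 0.027941^2) = 107.605

107.605


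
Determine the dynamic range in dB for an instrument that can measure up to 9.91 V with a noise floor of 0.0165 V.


Dynamic range = 20 * log10(Vmax / Vnoise).
DR = 20 * log10(9.91 / 0.0165)
DR = 20 * log10(600.61)
DR = 55.57 dB

55.57 dB


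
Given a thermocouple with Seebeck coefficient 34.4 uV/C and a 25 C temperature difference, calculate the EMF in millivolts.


The thermocouple output V = sensitivity * dT.
V = 34.4 uV/C * 25 C
V = 860.0 uV
V = 0.86 mV

0.86 mV


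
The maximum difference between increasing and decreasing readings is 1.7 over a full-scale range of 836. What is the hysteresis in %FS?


Hysteresis = (max difference / full scale) * 100%.
H = (1.7 / 836) * 100
H = 0.203 %FS

0.203 %FS


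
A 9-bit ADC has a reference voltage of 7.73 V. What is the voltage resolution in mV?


The resolution (LSB) of an ADC is Vref / 2^n.
LSB = 7.73 / 2^9
LSB = 7.73 / 512
LSB = 0.01509766 V = 15.09765625 mV

15.09765625 mV


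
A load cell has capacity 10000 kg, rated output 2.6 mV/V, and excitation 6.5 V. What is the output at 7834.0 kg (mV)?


Vout = rated_output * Vex * (load / capacity).
Vout = 2.6 * 6.5 * (7834.0 / 10000)
Vout = 2.6 * 6.5 * 0.7834
Vout = 13.239 mV

13.239 mV


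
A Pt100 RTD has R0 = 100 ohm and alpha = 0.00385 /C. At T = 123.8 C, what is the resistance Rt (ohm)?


The RTD equation: Rt = R0 * (1 + alpha * T).
Rt = 100 * (1 + 0.00385 * 123.8)
Rt = 100 * (1 + 0.47663)
Rt = 100 * 1.47663
Rt = 147.663 ohm

147.663 ohm


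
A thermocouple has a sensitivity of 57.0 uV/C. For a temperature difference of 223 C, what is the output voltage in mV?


The thermocouple output V = sensitivity * dT.
V = 57.0 uV/C * 223 C
V = 12711.0 uV
V = 12.711 mV

12.711 mV


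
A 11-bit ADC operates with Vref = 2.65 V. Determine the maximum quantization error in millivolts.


The maximum quantization error is +/- LSB/2.
LSB = Vref / 2^n = 2.65 / 2048 = 0.00129395 V
Max error = LSB / 2 = 0.00129395 / 2 = 0.00064697 V
Max error = 0.647 mV

0.647 mV


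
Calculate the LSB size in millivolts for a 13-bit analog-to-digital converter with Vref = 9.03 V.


The resolution (LSB) of an ADC is Vref / 2^n.
LSB = 9.03 / 2^13
LSB = 9.03 / 8192
LSB = 0.00110229 V = 1.10229492 mV

1.10229492 mV


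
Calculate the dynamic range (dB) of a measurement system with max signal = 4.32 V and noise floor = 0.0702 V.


Dynamic range = 20 * log10(Vmax / Vnoise).
DR = 20 * log10(4.32 / 0.0702)
DR = 20 * log10(61.54)
DR = 35.78 dB

35.78 dB


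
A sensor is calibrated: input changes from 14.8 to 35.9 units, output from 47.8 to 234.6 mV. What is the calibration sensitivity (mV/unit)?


Sensitivity = (y2 - y1) / (x2 - x1).
S = (234.6 - 47.8) / (35.9 - 14.8)
S = 186.8 / 21.1
S = 8.8531 mV/unit

8.8531 mV/unit


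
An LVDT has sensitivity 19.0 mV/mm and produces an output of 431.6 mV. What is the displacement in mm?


Displacement = Vout / sensitivity.
d = 431.6 / 19.0
d = 22.716 mm

22.716 mm


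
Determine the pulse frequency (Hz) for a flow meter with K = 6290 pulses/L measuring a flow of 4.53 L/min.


Frequency = K * Q / 60 (converting L/min to L/s).
f = 6290 * 4.53 / 60
f = 28493.7 / 60
f = 474.9 Hz

474.9 Hz


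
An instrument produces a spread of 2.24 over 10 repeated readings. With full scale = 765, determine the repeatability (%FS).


Repeatability = (spread / full scale) * 100%.
R = (2.24 / 765) * 100
R = 0.293 %FS

0.293 %FS


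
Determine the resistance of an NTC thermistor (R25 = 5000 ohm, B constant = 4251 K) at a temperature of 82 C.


NTC thermistor equation: Rt = R25 * exp(B * (1/T - 1/T25)).
T in Kelvin: 355.15 K, T25 = 298.15 K
1/T - 1/T25 = 1/355.15 - 1/298.15 = -0.0005383
B * (1/T - 1/T25) = 4251 * -0.0005383 = -2.2883
Rt = 5000 * exp(-2.2883) = 507.2 ohm

507.2 ohm


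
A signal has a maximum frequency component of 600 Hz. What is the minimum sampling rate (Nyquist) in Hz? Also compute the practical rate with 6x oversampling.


By Nyquist theorem, fs_min = 2 * fmax.
fs_min = 2 * 600 = 1200 Hz
Practical rate = 6 * fs_min = 6 * 1200 = 7200 Hz

fs_min = 1200 Hz, fs_practical = 7200 Hz


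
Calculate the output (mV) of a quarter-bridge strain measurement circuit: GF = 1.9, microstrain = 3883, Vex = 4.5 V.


Quarter bridge output: Vout = (GF * epsilon * Vex) / 4.
Vout = (1.9 * 3883e-6 * 4.5) / 4
Vout = 0.03319965 / 4 V
Vout = 0.00829991 V = 8.2999 mV

8.2999 mV


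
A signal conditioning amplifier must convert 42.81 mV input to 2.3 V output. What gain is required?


Gain = Vout / Vin (converting to same units).
G = 2.3 V / 42.81 mV
G = 2300.0 mV / 42.81 mV
G = 53.73

53.73


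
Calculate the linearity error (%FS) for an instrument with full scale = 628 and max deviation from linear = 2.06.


Linearity error = (max deviation / full scale) * 100%.
Linearity = (2.06 / 628) * 100
Linearity = 0.328 %FS

0.328 %FS


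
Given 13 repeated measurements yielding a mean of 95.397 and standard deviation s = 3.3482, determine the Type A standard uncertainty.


The standard uncertainty for Type A evaluation is u = s / sqrt(n).
u = 3.3482 / sqrt(13)
u = 3.3482 / 3.6056
u = 0.9286

0.9286


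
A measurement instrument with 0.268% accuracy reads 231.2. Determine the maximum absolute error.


Absolute error = (accuracy% / 100) * reading.
Error = (0.268 / 100) * 231.2
Error = 0.00268 * 231.2
Error = 0.6196

0.6196


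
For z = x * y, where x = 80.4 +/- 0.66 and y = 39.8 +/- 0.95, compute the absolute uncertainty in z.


For a product z = x*y, the relative uncertainty is:
uz/z = sqrt((ux/x)^2 + (uy/y)^2)
Relative uncertainties: ux/x = 0.66/80.4 = 0.008209
uy/y = 0.95/39.8 = 0.023869
z = 80.4 * 39.8 = 3199.9
uz = 3199.9 * sqrt(0.008209^2 + 0.023869^2) = 80.771

80.771


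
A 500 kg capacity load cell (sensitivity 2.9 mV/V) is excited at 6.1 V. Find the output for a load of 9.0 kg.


Vout = rated_output * Vex * (load / capacity).
Vout = 2.9 * 6.1 * (9.0 / 500)
Vout = 2.9 * 6.1 * 0.018
Vout = 0.318 mV

0.318 mV


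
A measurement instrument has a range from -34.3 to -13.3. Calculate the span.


Span = upper range - lower range.
Span = -13.3 - (-34.3)
Span = 21.0

21.0


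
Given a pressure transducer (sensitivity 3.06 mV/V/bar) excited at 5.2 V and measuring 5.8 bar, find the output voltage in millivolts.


Output = sensitivity * Vex * P.
Vout = 3.06 * 5.2 * 5.8
Vout = 15.912 * 5.8
Vout = 92.29 mV

92.29 mV


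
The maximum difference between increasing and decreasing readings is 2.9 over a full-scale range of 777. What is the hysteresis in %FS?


Hysteresis = (max difference / full scale) * 100%.
H = (2.9 / 777) * 100
H = 0.373 %FS

0.373 %FS


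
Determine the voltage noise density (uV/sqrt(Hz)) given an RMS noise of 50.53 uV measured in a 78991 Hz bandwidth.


Noise spectral density = Vrms / sqrt(BW).
NSD = 50.53 / sqrt(78991)
NSD = 50.53 / 281.0534
NSD = 0.1798 uV/sqrt(Hz)

0.1798 uV/sqrt(Hz)


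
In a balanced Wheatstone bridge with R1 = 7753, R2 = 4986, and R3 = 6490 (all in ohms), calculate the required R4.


At balance: R1*R4 = R2*R3, so R4 = R2*R3/R1.
R4 = 4986 * 6490 / 7753
R4 = 32359140 / 7753
R4 = 4173.76 ohm

4173.76 ohm


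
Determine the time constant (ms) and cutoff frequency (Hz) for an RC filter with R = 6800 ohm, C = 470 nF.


Time constant: tau = R * C.
tau = 6800 * 4.70e-07 = 0.003196 s
tau = 3.196 ms
Cutoff frequency: fc = 1 / (2*pi*R*C).
fc = 1 / (2*pi*0.003196) = 49.8 Hz

tau = 3.196 ms, fc = 49.8 Hz


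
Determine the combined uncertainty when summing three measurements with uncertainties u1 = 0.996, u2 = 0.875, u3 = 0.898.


For a sum of independent quantities, uc = sqrt(u1^2 + u2^2 + u3^2).
uc = sqrt(0.996^2 + 0.875^2 + 0.898^2)
uc = sqrt(0.992016 + 0.765625 + 0.806404)
uc = 1.6013

1.6013


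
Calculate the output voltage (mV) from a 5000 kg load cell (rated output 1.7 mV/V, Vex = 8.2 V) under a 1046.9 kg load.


Vout = rated_output * Vex * (load / capacity).
Vout = 1.7 * 8.2 * (1046.9 / 5000)
Vout = 1.7 * 8.2 * 0.20938
Vout = 2.919 mV

2.919 mV


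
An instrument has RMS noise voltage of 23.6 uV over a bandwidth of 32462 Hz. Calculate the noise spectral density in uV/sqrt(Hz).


Noise spectral density = Vrms / sqrt(BW).
NSD = 23.6 / sqrt(32462)
NSD = 23.6 / 180.1721
NSD = 0.131 uV/sqrt(Hz)

0.131 uV/sqrt(Hz)


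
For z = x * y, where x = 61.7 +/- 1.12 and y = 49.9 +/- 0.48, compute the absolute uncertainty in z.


For a product z = x*y, the relative uncertainty is:
uz/z = sqrt((ux/x)^2 + (uy/y)^2)
Relative uncertainties: ux/x = 1.12/61.7 = 0.018152
uy/y = 0.48/49.9 = 0.009619
z = 61.7 * 49.9 = 3078.8
uz = 3078.8 * sqrt(0.018152^2 + 0.009619^2) = 63.25

63.25


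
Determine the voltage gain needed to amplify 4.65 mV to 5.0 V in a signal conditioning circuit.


Gain = Vout / Vin (converting to same units).
G = 5.0 V / 4.65 mV
G = 5000.0 mV / 4.65 mV
G = 1075.27

1075.27


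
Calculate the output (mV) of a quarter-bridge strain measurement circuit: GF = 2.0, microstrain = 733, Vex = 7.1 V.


Quarter bridge output: Vout = (GF * epsilon * Vex) / 4.
Vout = (2.0 * 733e-6 * 7.1) / 4
Vout = 0.0104086 / 4 V
Vout = 0.00260215 V = 2.6021 mV

2.6021 mV


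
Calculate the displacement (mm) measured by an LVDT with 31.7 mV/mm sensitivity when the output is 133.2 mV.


Displacement = Vout / sensitivity.
d = 133.2 / 31.7
d = 4.202 mm

4.202 mm


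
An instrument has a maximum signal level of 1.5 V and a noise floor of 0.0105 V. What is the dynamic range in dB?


Dynamic range = 20 * log10(Vmax / Vnoise).
DR = 20 * log10(1.5 / 0.0105)
DR = 20 * log10(142.86)
DR = 43.1 dB

43.1 dB


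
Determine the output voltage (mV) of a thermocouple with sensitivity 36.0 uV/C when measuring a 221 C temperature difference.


The thermocouple output V = sensitivity * dT.
V = 36.0 uV/C * 221 C
V = 7956.0 uV
V = 7.956 mV

7.956 mV


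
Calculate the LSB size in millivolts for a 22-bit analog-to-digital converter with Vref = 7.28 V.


The resolution (LSB) of an ADC is Vref / 2^n.
LSB = 7.28 / 2^22
LSB = 7.28 / 4194304
LSB = 1.74e-06 V = 0.00173569 mV

0.00173569 mV


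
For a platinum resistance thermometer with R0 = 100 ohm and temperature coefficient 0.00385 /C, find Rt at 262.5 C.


The RTD equation: Rt = R0 * (1 + alpha * T).
Rt = 100 * (1 + 0.00385 * 262.5)
Rt = 100 * (1 + 1.010625)
Rt = 100 * 2.010625
Rt = 201.062 ohm

201.062 ohm


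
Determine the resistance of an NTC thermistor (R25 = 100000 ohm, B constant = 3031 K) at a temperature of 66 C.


NTC thermistor equation: Rt = R25 * exp(B * (1/T - 1/T25)).
T in Kelvin: 339.15 K, T25 = 298.15 K
1/T - 1/T25 = 1/339.15 - 1/298.15 = -0.00040547
B * (1/T - 1/T25) = 3031 * -0.00040547 = -1.229
Rt = 100000 * exp(-1.229) = 29259.2 ohm

29259.2 ohm


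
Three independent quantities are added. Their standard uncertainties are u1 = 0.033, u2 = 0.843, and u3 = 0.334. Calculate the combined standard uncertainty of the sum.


For a sum of independent quantities, uc = sqrt(u1^2 + u2^2 + u3^2).
uc = sqrt(0.033^2 + 0.843^2 + 0.334^2)
uc = sqrt(0.001089 + 0.710649 + 0.111556)
uc = 0.9074

0.9074


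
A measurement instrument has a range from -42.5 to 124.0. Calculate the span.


Span = upper range - lower range.
Span = 124.0 - (-42.5)
Span = 166.5

166.5


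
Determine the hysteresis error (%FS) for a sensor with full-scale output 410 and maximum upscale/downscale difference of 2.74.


Hysteresis = (max difference / full scale) * 100%.
H = (2.74 / 410) * 100
H = 0.668 %FS

0.668 %FS


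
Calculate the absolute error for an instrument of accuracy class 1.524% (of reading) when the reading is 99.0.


Absolute error = (accuracy% / 100) * reading.
Error = (1.524 / 100) * 99.0
Error = 0.01524 * 99.0
Error = 1.5088

1.5088


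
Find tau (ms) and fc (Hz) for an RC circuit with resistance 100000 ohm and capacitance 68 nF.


Time constant: tau = R * C.
tau = 100000 * 6.80e-08 = 0.0068 s
tau = 6.8 ms
Cutoff frequency: fc = 1 / (2*pi*R*C).
fc = 1 / (2*pi*0.0068) = 23.41 Hz

tau = 6.8 ms, fc = 23.41 Hz


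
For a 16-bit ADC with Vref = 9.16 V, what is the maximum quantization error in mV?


The maximum quantization error is +/- LSB/2.
LSB = Vref / 2^n = 9.16 / 65536 = 0.00013977 V
Max error = LSB / 2 = 0.00013977 / 2 = 6.989e-05 V
Max error = 0.0699 mV

0.0699 mV


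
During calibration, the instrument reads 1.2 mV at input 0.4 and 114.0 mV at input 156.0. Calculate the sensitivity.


Sensitivity = (y2 - y1) / (x2 - x1).
S = (114.0 - 1.2) / (156.0 - 0.4)
S = 112.8 / 155.6
S = 0.7249 mV/unit

0.7249 mV/unit


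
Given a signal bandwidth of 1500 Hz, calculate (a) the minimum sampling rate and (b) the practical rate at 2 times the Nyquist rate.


By Nyquist theorem, fs_min = 2 * fmax.
fs_min = 2 * 1500 = 3000 Hz
Practical rate = 2 * fs_min = 2 * 3000 = 6000 Hz

fs_min = 3000 Hz, fs_practical = 6000 Hz


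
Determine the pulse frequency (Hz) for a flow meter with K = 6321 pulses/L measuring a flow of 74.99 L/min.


Frequency = K * Q / 60 (converting L/min to L/s).
f = 6321 * 74.99 / 60
f = 474011.79 / 60
f = 7900.2 Hz

7900.2 Hz


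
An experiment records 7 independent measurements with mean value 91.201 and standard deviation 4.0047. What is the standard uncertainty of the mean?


The standard uncertainty for Type A evaluation is u = s / sqrt(n).
u = 4.0047 / sqrt(7)
u = 4.0047 / 2.6458
u = 1.5136

1.5136


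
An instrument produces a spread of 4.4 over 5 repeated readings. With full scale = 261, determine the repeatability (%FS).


Repeatability = (spread / full scale) * 100%.
R = (4.4 / 261) * 100
R = 1.686 %FS

1.686 %FS


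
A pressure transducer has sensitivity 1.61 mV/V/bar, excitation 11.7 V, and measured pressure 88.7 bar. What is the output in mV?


Output = sensitivity * Vex * P.
Vout = 1.61 * 11.7 * 88.7
Vout = 18.837 * 88.7
Vout = 1670.84 mV

1670.84 mV


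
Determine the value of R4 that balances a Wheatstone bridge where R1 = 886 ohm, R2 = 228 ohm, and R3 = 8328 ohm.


At balance: R1*R4 = R2*R3, so R4 = R2*R3/R1.
R4 = 228 * 8328 / 886
R4 = 1898784 / 886
R4 = 2143.1 ohm

2143.1 ohm


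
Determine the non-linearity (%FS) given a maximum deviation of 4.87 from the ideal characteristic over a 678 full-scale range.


Linearity error = (max deviation / full scale) * 100%.
Linearity = (4.87 / 678) * 100
Linearity = 0.718 %FS

0.718 %FS


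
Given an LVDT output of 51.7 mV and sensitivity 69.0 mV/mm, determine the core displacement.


Displacement = Vout / sensitivity.
d = 51.7 / 69.0
d = 0.749 mm

0.749 mm


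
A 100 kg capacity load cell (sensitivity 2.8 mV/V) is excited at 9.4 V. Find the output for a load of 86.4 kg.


Vout = rated_output * Vex * (load / capacity).
Vout = 2.8 * 9.4 * (86.4 / 100)
Vout = 2.8 * 9.4 * 0.864
Vout = 22.74 mV

22.74 mV


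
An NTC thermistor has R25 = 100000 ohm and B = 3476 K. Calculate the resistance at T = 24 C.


NTC thermistor equation: Rt = R25 * exp(B * (1/T - 1/T25)).
T in Kelvin: 297.15 K, T25 = 298.15 K
1/T - 1/T25 = 1/297.15 - 1/298.15 = 1.129e-05
B * (1/T - 1/T25) = 3476 * 1.129e-05 = 0.0392
Rt = 100000 * exp(0.0392) = 104001.4 ohm

104001.4 ohm


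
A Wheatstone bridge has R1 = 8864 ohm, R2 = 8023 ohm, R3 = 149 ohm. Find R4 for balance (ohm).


At balance: R1*R4 = R2*R3, so R4 = R2*R3/R1.
R4 = 8023 * 149 / 8864
R4 = 1195427 / 8864
R4 = 134.86 ohm

134.86 ohm


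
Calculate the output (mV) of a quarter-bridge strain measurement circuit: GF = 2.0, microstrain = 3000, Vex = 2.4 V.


Quarter bridge output: Vout = (GF * epsilon * Vex) / 4.
Vout = (2.0 * 3000e-6 * 2.4) / 4
Vout = 0.0144 / 4 V
Vout = 0.0036 V = 3.6 mV

3.6 mV


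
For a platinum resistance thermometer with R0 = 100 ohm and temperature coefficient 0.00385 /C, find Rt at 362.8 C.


The RTD equation: Rt = R0 * (1 + alpha * T).
Rt = 100 * (1 + 0.00385 * 362.8)
Rt = 100 * (1 + 1.39678)
Rt = 100 * 2.39678
Rt = 239.678 ohm

239.678 ohm


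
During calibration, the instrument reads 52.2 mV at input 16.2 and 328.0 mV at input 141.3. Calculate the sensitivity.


Sensitivity = (y2 - y1) / (x2 - x1).
S = (328.0 - 52.2) / (141.3 - 16.2)
S = 275.8 / 125.1
S = 2.2046 mV/unit

2.2046 mV/unit


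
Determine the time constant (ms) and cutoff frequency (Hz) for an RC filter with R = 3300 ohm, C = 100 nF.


Time constant: tau = R * C.
tau = 3300 * 1.00e-07 = 0.00033 s
tau = 0.33 ms
Cutoff frequency: fc = 1 / (2*pi*R*C).
fc = 1 / (2*pi*0.00033) = 482.29 Hz

tau = 0.33 ms, fc = 482.29 Hz


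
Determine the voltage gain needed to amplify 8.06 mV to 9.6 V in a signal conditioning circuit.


Gain = Vout / Vin (converting to same units).
G = 9.6 V / 8.06 mV
G = 9600.0 mV / 8.06 mV
G = 1191.07

1191.07


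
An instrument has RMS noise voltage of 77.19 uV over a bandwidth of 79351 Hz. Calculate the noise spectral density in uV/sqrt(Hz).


Noise spectral density = Vrms / sqrt(BW).
NSD = 77.19 / sqrt(79351)
NSD = 77.19 / 281.6931
NSD = 0.274 uV/sqrt(Hz)

0.274 uV/sqrt(Hz)


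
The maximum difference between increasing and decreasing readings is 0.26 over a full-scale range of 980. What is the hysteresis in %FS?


Hysteresis = (max difference / full scale) * 100%.
H = (0.26 / 980) * 100
H = 0.027 %FS

0.027 %FS


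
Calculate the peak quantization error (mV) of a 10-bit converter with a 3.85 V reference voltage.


The maximum quantization error is +/- LSB/2.
LSB = Vref / 2^n = 3.85 / 1024 = 0.00375977 V
Max error = LSB / 2 = 0.00375977 / 2 = 0.00187988 V
Max error = 1.8799 mV

1.8799 mV


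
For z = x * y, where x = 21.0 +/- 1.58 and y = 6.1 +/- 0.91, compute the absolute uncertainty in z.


For a product z = x*y, the relative uncertainty is:
uz/z = sqrt((ux/x)^2 + (uy/y)^2)
Relative uncertainties: ux/x = 1.58/21.0 = 0.075238
uy/y = 0.91/6.1 = 0.14918
z = 21.0 * 6.1 = 128.1
uz = 128.1 * sqrt(0.075238^2 + 0.14918^2) = 21.403

21.403


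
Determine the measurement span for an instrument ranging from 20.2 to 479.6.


Span = upper range - lower range.
Span = 479.6 - (20.2)
Span = 459.4

459.4


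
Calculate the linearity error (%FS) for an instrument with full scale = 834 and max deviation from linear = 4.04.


Linearity error = (max deviation / full scale) * 100%.
Linearity = (4.04 / 834) * 100
Linearity = 0.484 %FS

0.484 %FS


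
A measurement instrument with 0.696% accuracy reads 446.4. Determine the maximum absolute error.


Absolute error = (accuracy% / 100) * reading.
Error = (0.696 / 100) * 446.4
Error = 0.00696 * 446.4
Error = 3.1069

3.1069


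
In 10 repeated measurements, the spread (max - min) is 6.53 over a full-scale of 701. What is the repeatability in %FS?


Repeatability = (spread / full scale) * 100%.
R = (6.53 / 701) * 100
R = 0.932 %FS

0.932 %FS


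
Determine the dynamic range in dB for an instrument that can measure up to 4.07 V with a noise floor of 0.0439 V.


Dynamic range = 20 * log10(Vmax / Vnoise).
DR = 20 * log10(4.07 / 0.0439)
DR = 20 * log10(92.71)
DR = 39.34 dB

39.34 dB


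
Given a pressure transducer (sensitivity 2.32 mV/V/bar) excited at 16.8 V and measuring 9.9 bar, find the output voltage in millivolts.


Output = sensitivity * Vex * P.
Vout = 2.32 * 16.8 * 9.9
Vout = 38.976 * 9.9
Vout = 385.86 mV

385.86 mV


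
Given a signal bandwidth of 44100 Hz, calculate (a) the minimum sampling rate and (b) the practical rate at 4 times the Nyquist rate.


By Nyquist theorem, fs_min = 2 * fmax.
fs_min = 2 * 44100 = 88200 Hz
Practical rate = 4 * fs_min = 4 * 88200 = 352800 Hz

fs_min = 88200 Hz, fs_practical = 352800 Hz


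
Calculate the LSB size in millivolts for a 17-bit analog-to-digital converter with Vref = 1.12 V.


The resolution (LSB) of an ADC is Vref / 2^n.
LSB = 1.12 / 2^17
LSB = 1.12 / 131072
LSB = 8.54e-06 V = 0.00854492 mV

0.00854492 mV


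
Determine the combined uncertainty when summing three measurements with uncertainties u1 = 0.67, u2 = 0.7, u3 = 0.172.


For a sum of independent quantities, uc = sqrt(u1^2 + u2^2 + u3^2).
uc = sqrt(0.67^2 + 0.7^2 + 0.172^2)
uc = sqrt(0.4489 + 0.49 + 0.029584)
uc = 0.9841

0.9841


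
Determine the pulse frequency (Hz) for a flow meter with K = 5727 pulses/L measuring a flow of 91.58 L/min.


Frequency = K * Q / 60 (converting L/min to L/s).
f = 5727 * 91.58 / 60
f = 524478.66 / 60
f = 8741.31 Hz

8741.31 Hz


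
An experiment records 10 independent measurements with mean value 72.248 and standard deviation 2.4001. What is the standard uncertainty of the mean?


The standard uncertainty for Type A evaluation is u = s / sqrt(n).
u = 2.4001 / sqrt(10)
u = 2.4001 / 3.1623
u = 0.759

0.759


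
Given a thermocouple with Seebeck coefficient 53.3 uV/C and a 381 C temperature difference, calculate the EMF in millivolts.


The thermocouple output V = sensitivity * dT.
V = 53.3 uV/C * 381 C
V = 20307.3 uV
V = 20.307 mV

20.307 mV


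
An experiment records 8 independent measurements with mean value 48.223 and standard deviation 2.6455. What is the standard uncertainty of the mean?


The standard uncertainty for Type A evaluation is u = s / sqrt(n).
u = 2.6455 / sqrt(8)
u = 2.6455 / 2.8284
u = 0.9353

0.9353


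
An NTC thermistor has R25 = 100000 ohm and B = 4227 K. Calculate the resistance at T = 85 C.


NTC thermistor equation: Rt = R25 * exp(B * (1/T - 1/T25)).
T in Kelvin: 358.15 K, T25 = 298.15 K
1/T - 1/T25 = 1/358.15 - 1/298.15 = -0.00056189
B * (1/T - 1/T25) = 4227 * -0.00056189 = -2.3751
Rt = 100000 * exp(-2.3751) = 9300.4 ohm

9300.4 ohm
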